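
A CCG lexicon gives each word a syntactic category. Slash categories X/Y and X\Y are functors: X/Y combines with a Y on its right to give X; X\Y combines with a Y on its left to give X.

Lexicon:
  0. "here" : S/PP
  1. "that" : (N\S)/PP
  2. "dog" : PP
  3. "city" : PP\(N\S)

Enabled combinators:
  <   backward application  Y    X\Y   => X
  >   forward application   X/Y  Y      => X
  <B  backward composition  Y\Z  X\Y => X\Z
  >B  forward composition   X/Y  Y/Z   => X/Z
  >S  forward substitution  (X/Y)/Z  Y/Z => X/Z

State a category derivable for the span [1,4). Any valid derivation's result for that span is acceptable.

PP

[0,4] S   >
  [0,1] "here" : S/PP
  [1,4] PP   <
    [1,3] N\S   >
      [1,2] "that" : (N\S)/PP
      [2,3] "dog" : PP
    [3,4] "city" : PP\(N\S)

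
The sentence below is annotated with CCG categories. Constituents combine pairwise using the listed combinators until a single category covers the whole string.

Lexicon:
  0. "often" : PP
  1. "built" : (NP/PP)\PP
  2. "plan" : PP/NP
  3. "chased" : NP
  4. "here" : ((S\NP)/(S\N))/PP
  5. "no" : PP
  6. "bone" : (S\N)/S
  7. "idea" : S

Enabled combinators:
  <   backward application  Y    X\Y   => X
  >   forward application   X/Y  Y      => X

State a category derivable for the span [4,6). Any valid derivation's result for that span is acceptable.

[0,8] S   <
  [0,4] NP   >
    [0,2] NP/PP   <
      [0,1] "often" : PP
      [1,2] "built" : (NP/PP)\PP
    [2,4] PP   >
      [2,3] "plan" : PP/NP
      [3,4] "chased" : NP
  [4,8] S\NP   >
    [4,6] (S\NP)/(S\N)   >
      [4,5] "here" : ((S\NP)/(S\N))/PP
      [5,6] "no" : PP
    [6,8] S\N   >
      [6,7] "bone" : (S\N)/S
      [7,8] "idea" : S

(S\NP)/(S\N)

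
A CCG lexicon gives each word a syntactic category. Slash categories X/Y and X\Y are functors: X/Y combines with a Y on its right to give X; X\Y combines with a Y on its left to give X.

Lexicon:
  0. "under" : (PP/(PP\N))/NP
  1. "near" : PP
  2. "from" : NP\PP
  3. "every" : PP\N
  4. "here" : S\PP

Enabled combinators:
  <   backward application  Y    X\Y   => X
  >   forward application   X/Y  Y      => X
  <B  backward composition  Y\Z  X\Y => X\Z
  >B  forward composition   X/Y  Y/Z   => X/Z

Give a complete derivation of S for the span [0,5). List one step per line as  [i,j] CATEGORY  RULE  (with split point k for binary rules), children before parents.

[0,5] S   <
  [0,4] PP   >
    [0,3] PP/(PP\N)   >
      [0,1] "under" : (PP/(PP\N))/NP
      [1,3] NP   <
        [1,2] "near" : PP
        [2,3] "from" : NP\PP
    [3,4] "every" : PP\N
  [4,5] "here" : S\PP

[0,1] (PP/(PP\N))/NP  lex  "under"
[1,2] PP  lex  "near"
[2,3] NP\PP  lex  "from"
[1,3] NP  <  k=2
[0,3] PP/(PP\N)  >  k=1
[3,4] PP\N  lex  "every"
[0,4] PP  >  k=3
[4,5] S\PP  lex  "here"
[0,5] S  <  k=4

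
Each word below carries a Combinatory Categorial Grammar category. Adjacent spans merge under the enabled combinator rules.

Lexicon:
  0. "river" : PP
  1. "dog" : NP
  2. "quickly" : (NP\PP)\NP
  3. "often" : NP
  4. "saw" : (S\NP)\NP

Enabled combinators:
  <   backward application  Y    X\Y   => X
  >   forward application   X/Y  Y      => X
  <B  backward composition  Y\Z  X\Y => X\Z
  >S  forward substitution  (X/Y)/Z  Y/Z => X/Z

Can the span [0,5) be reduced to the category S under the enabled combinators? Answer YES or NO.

YES

[0,5] S   <
  [0,3] NP   <
    [0,1] "river" : PP
    [1,3] NP\PP   <
      [1,2] "dog" : NP
      [2,3] "quickly" : (NP\PP)\NP
  [3,5] S\NP   <
    [3,4] "often" : NP
    [4,5] "saw" : (S\NP)\NP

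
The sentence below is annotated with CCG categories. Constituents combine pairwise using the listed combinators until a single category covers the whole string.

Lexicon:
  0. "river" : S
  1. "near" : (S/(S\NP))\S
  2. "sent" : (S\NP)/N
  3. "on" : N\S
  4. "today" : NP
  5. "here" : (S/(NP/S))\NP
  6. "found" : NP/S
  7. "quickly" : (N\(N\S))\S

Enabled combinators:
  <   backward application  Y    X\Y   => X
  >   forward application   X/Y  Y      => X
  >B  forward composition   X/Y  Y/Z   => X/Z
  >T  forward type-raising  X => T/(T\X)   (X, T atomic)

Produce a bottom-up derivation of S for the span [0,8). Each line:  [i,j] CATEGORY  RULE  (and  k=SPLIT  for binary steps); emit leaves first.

[0,1] S  lex  "river"
[1,2] (S/(S\NP))\S  lex  "near"
[0,2] S/(S\NP)  <  k=1
[2,3] (S\NP)/N  lex  "sent"
[3,4] N\S  lex  "on"
[4,5] NP  lex  "today"
[5,6] (S/(NP/S))\NP  lex  "here"
[4,6] S/(NP/S)  <  k=5
[6,7] NP/S  lex  "found"
[4,7] S  >  k=6
[7,8] (N\(N\S))\S  lex  "quickly"
[4,8] N\(N\S)  <  k=7
[3,8] N  <  k=4
[2,8] S\NP  >  k=3
[0,8] S  >  k=2

[0,8] S   >
  [0,2] S/(S\NP)   <
    [0,1] "river" : S
    [1,2] "near" : (S/(S\NP))\S
  [2,8] S\NP   >
    [2,3] "sent" : (S\NP)/N
    [3,8] N   <
      [3,4] "on" : N\S
      [4,8] N\(N\S)   <
        [4,7] S   >
          [4,6] S/(NP/S)   <
            [4,5] "today" : NP
            [5,6] "here" : (S/(NP/S))\NP
          [6,7] "found" : NP/S
        [7,8] "quickly" : (N\(N\S))\S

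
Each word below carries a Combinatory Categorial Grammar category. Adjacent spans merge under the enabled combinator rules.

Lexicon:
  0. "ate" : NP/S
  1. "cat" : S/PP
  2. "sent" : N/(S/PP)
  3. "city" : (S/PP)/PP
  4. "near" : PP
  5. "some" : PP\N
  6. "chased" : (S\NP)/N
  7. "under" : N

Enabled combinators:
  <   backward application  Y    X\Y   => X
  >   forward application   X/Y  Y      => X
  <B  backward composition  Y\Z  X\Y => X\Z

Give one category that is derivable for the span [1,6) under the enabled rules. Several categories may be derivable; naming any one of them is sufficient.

[0,8] S   <
  [0,6] NP   >
    [0,1] "ate" : NP/S
    [1,6] S   >
      [1,2] "cat" : S/PP
      [2,6] PP   <
        [2,5] N   >
          [2,3] "sent" : N/(S/PP)
          [3,5] S/PP   >
            [3,4] "city" : (S/PP)/PP
            [4,5] "near" : PP
        [5,6] "some" : PP\N
  [6,8] S\NP   >
    [6,7] "chased" : (S\NP)/N
    [7,8] "under" : N

S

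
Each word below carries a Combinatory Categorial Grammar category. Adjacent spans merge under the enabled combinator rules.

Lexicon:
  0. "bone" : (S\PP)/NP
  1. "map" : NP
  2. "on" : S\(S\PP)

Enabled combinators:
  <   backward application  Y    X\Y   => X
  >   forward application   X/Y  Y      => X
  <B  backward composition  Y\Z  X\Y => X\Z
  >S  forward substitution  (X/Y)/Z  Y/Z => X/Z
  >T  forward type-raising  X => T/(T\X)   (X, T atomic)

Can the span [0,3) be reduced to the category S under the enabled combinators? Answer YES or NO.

YES

[0,3] S   <
  [0,2] S\PP   >
    [0,1] "bone" : (S\PP)/NP
    [1,2] "map" : NP
  [2,3] "on" : S\(S\PP)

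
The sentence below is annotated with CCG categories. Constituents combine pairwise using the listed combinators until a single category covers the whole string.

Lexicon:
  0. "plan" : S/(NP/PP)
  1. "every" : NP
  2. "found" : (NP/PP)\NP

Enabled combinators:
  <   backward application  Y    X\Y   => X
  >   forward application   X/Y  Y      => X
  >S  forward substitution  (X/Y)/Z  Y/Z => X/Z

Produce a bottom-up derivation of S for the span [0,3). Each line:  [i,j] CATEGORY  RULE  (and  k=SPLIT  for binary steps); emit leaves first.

[0,3] S   >
  [0,1] "plan" : S/(NP/PP)
  [1,3] NP/PP   <
    [1,2] "every" : NP
    [2,3] "found" : (NP/PP)\NP

[0,1] S/(NP/PP)  lex  "plan"
[1,2] NP  lex  "every"
[2,3] (NP/PP)\NP  lex  "found"
[1,3] NP/PP  <  k=2
[0,3] S  >  k=1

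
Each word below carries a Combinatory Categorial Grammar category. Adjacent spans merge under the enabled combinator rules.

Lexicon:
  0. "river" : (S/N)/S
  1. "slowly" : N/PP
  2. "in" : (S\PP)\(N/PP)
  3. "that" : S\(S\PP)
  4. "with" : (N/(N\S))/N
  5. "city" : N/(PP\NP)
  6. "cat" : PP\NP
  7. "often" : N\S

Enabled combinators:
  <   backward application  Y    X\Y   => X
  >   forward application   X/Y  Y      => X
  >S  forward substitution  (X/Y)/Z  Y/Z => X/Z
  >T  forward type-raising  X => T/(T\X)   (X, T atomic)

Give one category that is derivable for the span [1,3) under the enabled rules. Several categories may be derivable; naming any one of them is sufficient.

S\PP

[0,8] S   >
  [0,4] S/N   >
    [0,1] "river" : (S/N)/S
    [1,4] S   <
      [1,3] S\PP   <
        [1,2] "slowly" : N/PP
        [2,3] "in" : (S\PP)\(N/PP)
      [3,4] "that" : S\(S\PP)
  [4,8] N   >
    [4,7] N/(N\S)   >
      [4,5] "with" : (N/(N\S))/N
      [5,7] N   >
        [5,6] "city" : N/(PP\NP)
        [6,7] "cat" : PP\NP
    [7,8] "often" : N\S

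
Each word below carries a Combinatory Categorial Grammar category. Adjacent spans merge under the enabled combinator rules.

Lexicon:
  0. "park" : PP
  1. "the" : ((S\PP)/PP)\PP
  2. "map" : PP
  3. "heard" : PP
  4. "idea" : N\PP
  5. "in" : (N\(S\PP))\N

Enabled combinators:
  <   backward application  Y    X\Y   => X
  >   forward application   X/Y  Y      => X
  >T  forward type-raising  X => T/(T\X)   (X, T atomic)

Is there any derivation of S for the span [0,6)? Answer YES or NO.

NO

PP ((S\PP)/PP)\PP PP PP N\PP (N\(S\PP))\N
CKY chart[0,6] = {N, N/(N\N), NP/(NP\N), PP/(PP\N), S/(S\N)}; S ∉ chart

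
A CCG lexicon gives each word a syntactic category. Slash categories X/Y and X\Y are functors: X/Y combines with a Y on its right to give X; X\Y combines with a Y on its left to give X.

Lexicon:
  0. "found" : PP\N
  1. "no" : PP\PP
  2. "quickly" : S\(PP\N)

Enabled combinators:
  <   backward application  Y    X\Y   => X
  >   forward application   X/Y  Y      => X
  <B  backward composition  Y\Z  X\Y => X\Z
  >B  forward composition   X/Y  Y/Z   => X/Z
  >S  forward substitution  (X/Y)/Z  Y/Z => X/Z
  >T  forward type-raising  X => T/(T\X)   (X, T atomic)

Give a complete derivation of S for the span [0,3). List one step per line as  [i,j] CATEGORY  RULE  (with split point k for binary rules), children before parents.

[0,3] S   <
  [0,2] PP\N   <B
    [0,1] "found" : PP\N
    [1,2] "no" : PP\PP
  [2,3] "quickly" : S\(PP\N)

[0,1] PP\N  lex  "found"
[1,2] PP\PP  lex  "no"
[0,2] PP\N  <B  k=1
[2,3] S\(PP\N)  lex  "quickly"
[0,3] S  <  k=2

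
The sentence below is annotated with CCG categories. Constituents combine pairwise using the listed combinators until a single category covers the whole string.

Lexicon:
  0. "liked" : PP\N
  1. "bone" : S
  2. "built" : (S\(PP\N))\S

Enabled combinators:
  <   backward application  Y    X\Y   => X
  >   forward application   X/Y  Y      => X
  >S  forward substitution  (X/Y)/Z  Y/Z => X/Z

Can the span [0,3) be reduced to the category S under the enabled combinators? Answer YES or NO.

[0,3] S   <
  [0,1] "liked" : PP\N
  [1,3] S\(PP\N)   <
    [1,2] "bone" : S
    [2,3] "built" : (S\(PP\N))\S

YES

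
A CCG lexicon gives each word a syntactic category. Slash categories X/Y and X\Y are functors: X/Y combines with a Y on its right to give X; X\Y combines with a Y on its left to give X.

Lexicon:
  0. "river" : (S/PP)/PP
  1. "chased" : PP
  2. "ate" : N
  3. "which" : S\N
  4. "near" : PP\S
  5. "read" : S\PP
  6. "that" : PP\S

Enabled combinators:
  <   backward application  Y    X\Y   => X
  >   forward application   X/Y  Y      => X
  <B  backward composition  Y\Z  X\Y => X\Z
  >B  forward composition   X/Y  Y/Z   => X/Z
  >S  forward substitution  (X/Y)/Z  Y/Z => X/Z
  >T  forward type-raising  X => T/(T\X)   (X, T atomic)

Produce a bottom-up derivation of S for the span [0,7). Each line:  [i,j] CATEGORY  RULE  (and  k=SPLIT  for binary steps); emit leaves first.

[0,7] S   >
  [0,2] S/PP   >
    [0,1] "river" : (S/PP)/PP
    [1,2] "chased" : PP
  [2,7] PP   <
    [2,6] S   <
      [2,5] PP   >
        [2,3] PP/(PP\N)   >T
          [2,3] "ate" : N
        [3,5] PP\N   <B
          [3,4] "which" : S\N
          [4,5] "near" : PP\S
      [5,6] "read" : S\PP
    [6,7] "that" : PP\S

[0,1] (S/PP)/PP  lex  "river"
[1,2] PP  lex  "chased"
[0,2] S/PP  >  k=1
[2,3] N  lex  "ate"
[2,3] PP/(PP\N)  >T
[3,4] S\N  lex  "which"
[4,5] PP\S  lex  "near"
[3,5] PP\N  <B  k=4
[2,5] PP  >  k=3
[5,6] S\PP  lex  "read"
[2,6] S  <  k=5
[6,7] PP\S  lex  "that"
[2,7] PP  <  k=6
[0,7] S  >  k=2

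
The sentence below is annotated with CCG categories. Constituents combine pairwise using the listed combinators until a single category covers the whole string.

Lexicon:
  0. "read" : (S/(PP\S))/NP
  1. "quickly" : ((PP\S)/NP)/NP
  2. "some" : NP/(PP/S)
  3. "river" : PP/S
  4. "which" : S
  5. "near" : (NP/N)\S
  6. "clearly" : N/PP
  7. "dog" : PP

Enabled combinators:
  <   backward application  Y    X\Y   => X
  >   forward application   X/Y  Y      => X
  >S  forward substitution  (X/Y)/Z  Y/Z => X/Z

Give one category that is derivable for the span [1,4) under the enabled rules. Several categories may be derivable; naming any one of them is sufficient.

(PP\S)/NP

[0,8] S   >
  [0,4] S/NP   >S
    [0,1] "read" : (S/(PP\S))/NP
    [1,4] (PP\S)/NP   >
      [1,2] "quickly" : ((PP\S)/NP)/NP
      [2,4] NP   >
        [2,3] "some" : NP/(PP/S)
        [3,4] "river" : PP/S
  [4,8] NP   >
    [4,6] NP/N   <
      [4,5] "which" : S
      [5,6] "near" : (NP/N)\S
    [6,8] N   >
      [6,7] "clearly" : N/PP
      [7,8] "dog" : PP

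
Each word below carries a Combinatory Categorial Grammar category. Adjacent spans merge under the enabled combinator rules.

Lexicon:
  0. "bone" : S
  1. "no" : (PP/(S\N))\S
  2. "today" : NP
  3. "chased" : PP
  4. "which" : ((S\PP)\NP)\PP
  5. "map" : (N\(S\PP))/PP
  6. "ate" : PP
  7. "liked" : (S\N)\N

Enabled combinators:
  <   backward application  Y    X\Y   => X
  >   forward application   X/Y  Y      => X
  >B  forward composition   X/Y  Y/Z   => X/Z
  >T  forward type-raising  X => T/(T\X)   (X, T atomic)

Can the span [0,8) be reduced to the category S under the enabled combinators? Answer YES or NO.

NO

S (PP/(S\N))\S NP PP ((S\PP)\NP)\PP (N\(S\PP))/PP PP (S\N)\N
CKY chart[0,8] = {N/(N\PP), NP/(NP\PP), PP, PP/(PP\PP), S/(S\PP)}; S ∉ chart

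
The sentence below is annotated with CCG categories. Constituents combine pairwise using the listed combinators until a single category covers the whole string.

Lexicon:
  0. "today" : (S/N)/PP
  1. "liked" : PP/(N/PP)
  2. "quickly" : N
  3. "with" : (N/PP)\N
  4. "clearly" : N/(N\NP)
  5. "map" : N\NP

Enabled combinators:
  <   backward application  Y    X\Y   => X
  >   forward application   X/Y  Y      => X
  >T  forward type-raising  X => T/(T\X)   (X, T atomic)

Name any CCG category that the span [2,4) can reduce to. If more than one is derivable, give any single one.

N/PP

[0,6] S   >
  [0,4] S/N   >
    [0,1] "today" : (S/N)/PP
    [1,4] PP   >
      [1,2] "liked" : PP/(N/PP)
      [2,4] N/PP   <
        [2,3] "quickly" : N
        [3,4] "with" : (N/PP)\N
  [4,6] N   >
    [4,5] "clearly" : N/(N\NP)
    [5,6] "map" : N\NP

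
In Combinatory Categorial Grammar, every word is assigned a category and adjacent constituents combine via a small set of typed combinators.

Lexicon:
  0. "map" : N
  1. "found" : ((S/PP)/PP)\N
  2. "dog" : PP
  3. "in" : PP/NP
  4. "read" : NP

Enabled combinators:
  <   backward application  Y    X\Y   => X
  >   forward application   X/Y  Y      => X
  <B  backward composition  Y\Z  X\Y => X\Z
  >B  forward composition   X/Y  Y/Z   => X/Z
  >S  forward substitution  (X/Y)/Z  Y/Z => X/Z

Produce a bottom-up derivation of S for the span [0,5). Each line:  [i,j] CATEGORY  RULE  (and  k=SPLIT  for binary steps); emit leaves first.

[0,1] N  lex  "map"
[1,2] ((S/PP)/PP)\N  lex  "found"
[0,2] (S/PP)/PP  <  k=1
[2,3] PP  lex  "dog"
[0,3] S/PP  >  k=2
[3,4] PP/NP  lex  "in"
[0,4] S/NP  >B  k=3
[4,5] NP  lex  "read"
[0,5] S  >  k=4

[0,5] S   >
  [0,4] S/NP   >B
    [0,3] S/PP   >
      [0,2] (S/PP)/PP   <
        [0,1] "map" : N
        [1,2] "found" : ((S/PP)/PP)\N
      [2,3] "dog" : PP
    [3,4] "in" : PP/NP
  [4,5] "read" : NP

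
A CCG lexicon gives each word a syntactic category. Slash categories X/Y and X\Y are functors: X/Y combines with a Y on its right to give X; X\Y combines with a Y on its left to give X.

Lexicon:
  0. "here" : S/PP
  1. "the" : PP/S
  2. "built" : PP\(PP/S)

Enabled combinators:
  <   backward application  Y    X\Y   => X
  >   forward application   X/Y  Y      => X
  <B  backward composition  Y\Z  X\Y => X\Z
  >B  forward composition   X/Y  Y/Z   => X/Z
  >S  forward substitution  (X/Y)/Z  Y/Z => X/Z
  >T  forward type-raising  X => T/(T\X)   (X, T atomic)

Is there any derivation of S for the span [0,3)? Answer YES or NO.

YES

[0,3] S   >
  [0,1] "here" : S/PP
  [1,3] PP   <
    [1,2] "the" : PP/S
    [2,3] "built" : PP\(PP/S)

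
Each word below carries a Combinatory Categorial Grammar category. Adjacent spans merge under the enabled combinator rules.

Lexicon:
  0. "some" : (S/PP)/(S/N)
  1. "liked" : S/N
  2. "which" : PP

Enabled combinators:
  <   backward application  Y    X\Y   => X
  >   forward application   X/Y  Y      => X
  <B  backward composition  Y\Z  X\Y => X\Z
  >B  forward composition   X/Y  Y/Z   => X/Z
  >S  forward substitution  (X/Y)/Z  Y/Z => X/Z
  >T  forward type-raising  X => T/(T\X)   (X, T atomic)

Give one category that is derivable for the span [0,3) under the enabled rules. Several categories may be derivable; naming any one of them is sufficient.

S

[0,3] S   >
  [0,2] S/PP   >
    [0,1] "some" : (S/PP)/(S/N)
    [1,2] "liked" : S/N
  [2,3] "which" : PP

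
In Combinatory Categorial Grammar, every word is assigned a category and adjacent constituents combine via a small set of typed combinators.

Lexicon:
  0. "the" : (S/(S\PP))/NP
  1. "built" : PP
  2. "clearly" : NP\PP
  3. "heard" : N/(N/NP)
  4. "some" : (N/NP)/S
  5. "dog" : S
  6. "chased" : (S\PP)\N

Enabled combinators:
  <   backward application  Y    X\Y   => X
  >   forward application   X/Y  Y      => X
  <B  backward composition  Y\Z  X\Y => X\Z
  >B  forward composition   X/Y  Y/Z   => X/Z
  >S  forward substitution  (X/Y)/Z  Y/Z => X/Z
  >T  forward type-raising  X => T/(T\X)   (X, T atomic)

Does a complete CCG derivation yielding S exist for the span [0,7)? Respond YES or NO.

YES

[0,7] S   >
  [0,3] S/(S\PP)   >
    [0,1] "the" : (S/(S\PP))/NP
    [1,3] NP   <
      [1,2] "built" : PP
      [2,3] "clearly" : NP\PP
  [3,7] S\PP   <
    [3,6] N   >
      [3,5] N/S   >B
        [3,4] "heard" : N/(N/NP)
        [4,5] "some" : (N/NP)/S
      [5,6] "dog" : S
    [6,7] "chased" : (S\PP)\N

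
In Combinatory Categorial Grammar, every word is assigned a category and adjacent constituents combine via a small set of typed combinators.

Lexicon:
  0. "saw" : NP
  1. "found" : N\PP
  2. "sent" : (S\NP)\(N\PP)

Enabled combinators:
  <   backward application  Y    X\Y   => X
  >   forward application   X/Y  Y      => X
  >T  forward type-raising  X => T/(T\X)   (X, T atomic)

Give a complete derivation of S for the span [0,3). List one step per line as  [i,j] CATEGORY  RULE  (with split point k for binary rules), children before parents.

[0,3] S   >
  [0,1] S/(S\NP)   >T
    [0,1] "saw" : NP
  [1,3] S\NP   <
    [1,2] "found" : N\PP
    [2,3] "sent" : (S\NP)\(N\PP)

[0,1] NP  lex  "saw"
[0,1] S/(S\NP)  >T
[1,2] N\PP  lex  "found"
[2,3] (S\NP)\(N\PP)  lex  "sent"
[1,3] S\NP  <  k=2
[0,3] S  >  k=1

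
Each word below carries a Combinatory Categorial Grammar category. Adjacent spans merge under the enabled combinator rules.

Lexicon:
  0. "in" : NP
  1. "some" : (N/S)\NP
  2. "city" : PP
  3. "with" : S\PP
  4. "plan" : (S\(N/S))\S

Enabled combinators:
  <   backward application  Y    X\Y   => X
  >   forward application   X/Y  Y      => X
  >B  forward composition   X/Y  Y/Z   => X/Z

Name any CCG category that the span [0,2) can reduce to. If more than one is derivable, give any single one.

N/S

[0,5] S   <
  [0,2] N/S   <
    [0,1] "in" : NP
    [1,2] "some" : (N/S)\NP
  [2,5] S\(N/S)   <
    [2,4] S   <
      [2,3] "city" : PP
      [3,4] "with" : S\PP
    [4,5] "plan" : (S\(N/S))\S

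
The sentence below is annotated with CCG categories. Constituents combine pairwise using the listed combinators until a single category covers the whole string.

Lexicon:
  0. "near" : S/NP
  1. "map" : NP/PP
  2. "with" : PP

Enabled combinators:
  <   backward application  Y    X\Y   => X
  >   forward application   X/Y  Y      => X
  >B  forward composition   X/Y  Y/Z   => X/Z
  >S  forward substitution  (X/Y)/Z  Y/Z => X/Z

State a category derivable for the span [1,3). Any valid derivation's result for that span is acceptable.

[0,3] S   >
  [0,1] "near" : S/NP
  [1,3] NP   >
    [1,2] "map" : NP/PP
    [2,3] "with" : PP

NP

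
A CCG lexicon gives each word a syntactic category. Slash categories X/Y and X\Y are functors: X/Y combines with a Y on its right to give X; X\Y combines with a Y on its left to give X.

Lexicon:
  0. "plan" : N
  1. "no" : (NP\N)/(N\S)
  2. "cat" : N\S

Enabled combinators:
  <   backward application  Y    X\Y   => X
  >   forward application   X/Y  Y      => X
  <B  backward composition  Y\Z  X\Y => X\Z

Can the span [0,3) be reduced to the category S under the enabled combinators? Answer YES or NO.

N (NP\N)/(N\S) N\S
CKY chart[0,3] = {NP}; S ∉ chart

NO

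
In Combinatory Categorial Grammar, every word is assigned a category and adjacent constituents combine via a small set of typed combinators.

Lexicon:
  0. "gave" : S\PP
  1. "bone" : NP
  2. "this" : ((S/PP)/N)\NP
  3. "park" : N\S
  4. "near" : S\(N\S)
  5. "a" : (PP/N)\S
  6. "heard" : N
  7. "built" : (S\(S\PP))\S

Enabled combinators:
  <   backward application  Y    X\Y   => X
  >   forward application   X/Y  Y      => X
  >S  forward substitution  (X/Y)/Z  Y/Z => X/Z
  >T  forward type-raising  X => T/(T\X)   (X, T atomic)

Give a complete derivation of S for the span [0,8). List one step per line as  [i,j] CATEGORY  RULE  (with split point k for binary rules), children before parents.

[0,1] S\PP  lex  "gave"
[1,2] NP  lex  "bone"
[2,3] ((S/PP)/N)\NP  lex  "this"
[1,3] (S/PP)/N  <  k=2
[3,4] N\S  lex  "park"
[4,5] S\(N\S)  lex  "near"
[3,5] S  <  k=4
[5,6] (PP/N)\S  lex  "a"
[3,6] PP/N  <  k=5
[1,6] S/N  >S  k=3
[6,7] N  lex  "heard"
[1,7] S  >  k=6
[7,8] (S\(S\PP))\S  lex  "built"
[1,8] S\(S\PP)  <  k=7
[0,8] S  <  k=1

[0,8] S   <
  [0,1] "gave" : S\PP
  [1,8] S\(S\PP)   <
    [1,7] S   >
      [1,6] S/N   >S
        [1,3] (S/PP)/N   <
          [1,2] "bone" : NP
          [2,3] "this" : ((S/PP)/N)\NP
        [3,6] PP/N   <
          [3,5] S   <
            [3,4] "park" : N\S
            [4,5] "near" : S\(N\S)
          [5,6] "a" : (PP/N)\S
      [6,7] "heard" : N
    [7,8] "built" : (S\(S\PP))\S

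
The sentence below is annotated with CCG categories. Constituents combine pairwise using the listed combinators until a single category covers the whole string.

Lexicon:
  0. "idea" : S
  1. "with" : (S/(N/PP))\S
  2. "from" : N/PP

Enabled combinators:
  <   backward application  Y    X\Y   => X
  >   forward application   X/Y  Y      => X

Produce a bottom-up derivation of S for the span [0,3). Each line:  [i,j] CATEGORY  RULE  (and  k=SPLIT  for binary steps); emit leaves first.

[0,1] S  lex  "idea"
[1,2] (S/(N/PP))\S  lex  "with"
[0,2] S/(N/PP)  <  k=1
[2,3] N/PP  lex  "from"
[0,3] S  >  k=2

[0,3] S   >
  [0,2] S/(N/PP)   <
    [0,1] "idea" : S
    [1,2] "with" : (S/(N/PP))\S
  [2,3] "from" : N/PP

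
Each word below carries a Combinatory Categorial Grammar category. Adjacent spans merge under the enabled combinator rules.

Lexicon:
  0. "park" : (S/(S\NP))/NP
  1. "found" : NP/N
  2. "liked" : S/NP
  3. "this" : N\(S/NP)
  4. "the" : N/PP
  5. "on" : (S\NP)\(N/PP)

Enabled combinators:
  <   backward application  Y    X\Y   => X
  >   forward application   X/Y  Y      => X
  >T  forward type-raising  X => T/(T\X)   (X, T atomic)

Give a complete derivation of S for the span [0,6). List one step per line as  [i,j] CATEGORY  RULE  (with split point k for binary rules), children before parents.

[0,1] (S/(S\NP))/NP  lex  "park"
[1,2] NP/N  lex  "found"
[2,3] S/NP  lex  "liked"
[3,4] N\(S/NP)  lex  "this"
[2,4] N  <  k=3
[1,4] NP  >  k=2
[0,4] S/(S\NP)  >  k=1
[4,5] N/PP  lex  "the"
[5,6] (S\NP)\(N/PP)  lex  "on"
[4,6] S\NP  <  k=5
[0,6] S  >  k=4

[0,6] S   >
  [0,4] S/(S\NP)   >
    [0,1] "park" : (S/(S\NP))/NP
    [1,4] NP   >
      [1,2] "found" : NP/N
      [2,4] N   <
        [2,3] "liked" : S/NP
        [3,4] "this" : N\(S/NP)
  [4,6] S\NP   <
    [4,5] "the" : N/PP
    [5,6] "on" : (S\NP)\(N/PP)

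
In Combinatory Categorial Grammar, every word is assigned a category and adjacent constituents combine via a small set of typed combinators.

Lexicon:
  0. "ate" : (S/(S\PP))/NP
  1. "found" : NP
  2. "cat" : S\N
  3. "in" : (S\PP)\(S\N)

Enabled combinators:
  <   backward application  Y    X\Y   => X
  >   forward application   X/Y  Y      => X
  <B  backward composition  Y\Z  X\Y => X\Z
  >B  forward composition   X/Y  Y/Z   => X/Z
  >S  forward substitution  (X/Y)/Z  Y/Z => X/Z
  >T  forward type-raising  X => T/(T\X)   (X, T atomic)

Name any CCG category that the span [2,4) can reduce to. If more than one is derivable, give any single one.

[0,4] S   >
  [0,2] S/(S\PP)   >
    [0,1] "ate" : (S/(S\PP))/NP
    [1,2] "found" : NP
  [2,4] S\PP   <
    [2,3] "cat" : S\N
    [3,4] "in" : (S\PP)\(S\N)

S\PP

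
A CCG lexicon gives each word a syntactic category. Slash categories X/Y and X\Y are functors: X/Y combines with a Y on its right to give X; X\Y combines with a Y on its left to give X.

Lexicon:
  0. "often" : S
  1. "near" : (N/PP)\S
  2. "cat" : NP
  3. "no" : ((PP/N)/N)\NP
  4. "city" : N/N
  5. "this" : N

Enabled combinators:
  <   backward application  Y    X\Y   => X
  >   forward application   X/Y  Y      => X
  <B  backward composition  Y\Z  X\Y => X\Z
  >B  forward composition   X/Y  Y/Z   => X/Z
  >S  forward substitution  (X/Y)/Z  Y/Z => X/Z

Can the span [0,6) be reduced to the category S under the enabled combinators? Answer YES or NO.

NO

S (N/PP)\S NP ((PP/N)/N)\NP N/N N
CKY chart[0,6] = {N, N/N}; S ∉ chart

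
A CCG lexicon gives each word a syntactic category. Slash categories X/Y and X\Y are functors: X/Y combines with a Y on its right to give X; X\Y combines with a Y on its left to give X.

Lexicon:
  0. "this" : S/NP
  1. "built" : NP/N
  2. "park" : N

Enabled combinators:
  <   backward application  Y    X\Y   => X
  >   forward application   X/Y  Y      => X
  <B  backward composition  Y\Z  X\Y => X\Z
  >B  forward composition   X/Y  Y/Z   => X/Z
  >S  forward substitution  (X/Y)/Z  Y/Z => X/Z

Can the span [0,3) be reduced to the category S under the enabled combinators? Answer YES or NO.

[0,3] S   >
  [0,1] "this" : S/NP
  [1,3] NP   >
    [1,2] "built" : NP/N
    [2,3] "park" : N

YES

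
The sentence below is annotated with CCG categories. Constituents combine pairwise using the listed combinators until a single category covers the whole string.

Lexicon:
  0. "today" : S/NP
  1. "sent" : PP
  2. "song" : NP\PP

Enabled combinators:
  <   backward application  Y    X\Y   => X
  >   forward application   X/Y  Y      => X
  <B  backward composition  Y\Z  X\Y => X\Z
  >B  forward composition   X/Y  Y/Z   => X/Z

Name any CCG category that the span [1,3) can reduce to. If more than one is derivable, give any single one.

[0,3] S   >
  [0,1] "today" : S/NP
  [1,3] NP   <
    [1,2] "sent" : PP
    [2,3] "song" : NP\PP

NP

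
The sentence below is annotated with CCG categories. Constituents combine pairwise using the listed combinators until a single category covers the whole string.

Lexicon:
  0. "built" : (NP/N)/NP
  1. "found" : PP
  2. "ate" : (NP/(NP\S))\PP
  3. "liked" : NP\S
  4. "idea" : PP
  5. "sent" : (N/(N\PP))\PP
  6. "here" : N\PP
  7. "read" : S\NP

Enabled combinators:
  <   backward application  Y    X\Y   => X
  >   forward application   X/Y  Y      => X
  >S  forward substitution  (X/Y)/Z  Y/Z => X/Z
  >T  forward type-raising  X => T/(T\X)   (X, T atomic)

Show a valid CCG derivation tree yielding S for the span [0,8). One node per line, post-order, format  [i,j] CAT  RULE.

[0,1] (NP/N)/NP  lex  "built"
[1,2] PP  lex  "found"
[2,3] (NP/(NP\S))\PP  lex  "ate"
[1,3] NP/(NP\S)  <  k=2
[3,4] NP\S  lex  "liked"
[1,4] NP  >  k=3
[0,4] NP/N  >  k=1
[4,5] PP  lex  "idea"
[5,6] (N/(N\PP))\PP  lex  "sent"
[4,6] N/(N\PP)  <  k=5
[6,7] N\PP  lex  "here"
[4,7] N  >  k=6
[0,7] NP  >  k=4
[7,8] S\NP  lex  "read"
[0,8] S  <  k=7

[0,8] S   <
  [0,7] NP   >
    [0,4] NP/N   >
      [0,1] "built" : (NP/N)/NP
      [1,4] NP   >
        [1,3] NP/(NP\S)   <
          [1,2] "found" : PP
          [2,3] "ate" : (NP/(NP\S))\PP
        [3,4] "liked" : NP\S
    [4,7] N   >
      [4,6] N/(N\PP)   <
        [4,5] "idea" : PP
        [5,6] "sent" : (N/(N\PP))\PP
      [6,7] "here" : N\PP
  [7,8] "read" : S\NP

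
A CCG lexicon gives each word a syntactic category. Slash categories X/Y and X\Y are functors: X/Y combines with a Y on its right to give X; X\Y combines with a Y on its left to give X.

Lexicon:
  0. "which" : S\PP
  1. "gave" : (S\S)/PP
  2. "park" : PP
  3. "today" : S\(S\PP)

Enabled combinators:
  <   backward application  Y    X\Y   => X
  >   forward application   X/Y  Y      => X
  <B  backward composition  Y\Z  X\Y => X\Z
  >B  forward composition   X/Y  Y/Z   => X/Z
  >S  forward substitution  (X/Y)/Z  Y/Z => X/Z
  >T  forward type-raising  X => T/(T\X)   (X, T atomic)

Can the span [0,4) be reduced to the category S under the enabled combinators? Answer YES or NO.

[0,4] S   <
  [0,3] S\PP   <B
    [0,1] "which" : S\PP
    [1,3] S\S   >
      [1,2] "gave" : (S\S)/PP
      [2,3] "park" : PP
  [3,4] "today" : S\(S\PP)

YES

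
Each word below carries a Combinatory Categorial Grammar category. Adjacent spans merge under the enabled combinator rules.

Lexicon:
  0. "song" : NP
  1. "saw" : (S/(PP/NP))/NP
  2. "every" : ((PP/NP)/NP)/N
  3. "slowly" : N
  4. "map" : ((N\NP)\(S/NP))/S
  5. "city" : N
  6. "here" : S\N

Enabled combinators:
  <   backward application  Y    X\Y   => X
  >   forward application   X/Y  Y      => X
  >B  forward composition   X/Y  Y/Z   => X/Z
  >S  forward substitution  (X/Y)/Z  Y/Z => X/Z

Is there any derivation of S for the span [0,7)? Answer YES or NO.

NP (S/(PP/NP))/NP ((PP/NP)/NP)/N N ((N\NP)\(S/NP))/S N S\N
CKY chart[0,7] = {N}; S ∉ chart

NO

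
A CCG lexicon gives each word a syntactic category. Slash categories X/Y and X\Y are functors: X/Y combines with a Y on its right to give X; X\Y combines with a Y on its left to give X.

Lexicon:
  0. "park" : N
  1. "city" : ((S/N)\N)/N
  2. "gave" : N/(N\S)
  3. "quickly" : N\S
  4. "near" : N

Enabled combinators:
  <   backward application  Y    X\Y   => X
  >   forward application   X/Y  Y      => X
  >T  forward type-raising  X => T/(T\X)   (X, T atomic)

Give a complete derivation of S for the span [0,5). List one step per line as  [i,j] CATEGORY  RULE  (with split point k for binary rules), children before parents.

[0,1] N  lex  "park"
[1,2] ((S/N)\N)/N  lex  "city"
[2,3] N/(N\S)  lex  "gave"
[3,4] N\S  lex  "quickly"
[2,4] N  >  k=3
[1,4] (S/N)\N  >  k=2
[0,4] S/N  <  k=1
[4,5] N  lex  "near"
[0,5] S  >  k=4

[0,5] S   >
  [0,4] S/N   <
    [0,1] "park" : N
    [1,4] (S/N)\N   >
      [1,2] "city" : ((S/N)\N)/N
      [2,4] N   >
        [2,3] "gave" : N/(N\S)
        [3,4] "quickly" : N\S
  [4,5] "near" : N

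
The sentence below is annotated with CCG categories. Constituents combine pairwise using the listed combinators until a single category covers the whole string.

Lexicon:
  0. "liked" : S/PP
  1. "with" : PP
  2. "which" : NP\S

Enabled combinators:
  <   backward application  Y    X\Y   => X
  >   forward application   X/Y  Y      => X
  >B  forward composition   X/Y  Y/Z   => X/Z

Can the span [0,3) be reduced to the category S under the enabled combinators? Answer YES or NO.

S/PP PP NP\S
CKY chart[0,3] = {NP}; S ∉ chart

NO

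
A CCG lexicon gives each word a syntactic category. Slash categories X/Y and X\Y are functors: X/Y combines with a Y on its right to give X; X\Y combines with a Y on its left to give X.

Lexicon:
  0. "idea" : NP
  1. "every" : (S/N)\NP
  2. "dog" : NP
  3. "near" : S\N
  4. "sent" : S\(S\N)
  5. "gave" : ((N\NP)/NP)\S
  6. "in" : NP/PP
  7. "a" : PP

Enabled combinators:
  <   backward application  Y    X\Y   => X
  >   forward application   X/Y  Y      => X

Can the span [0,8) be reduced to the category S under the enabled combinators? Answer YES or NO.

YES

[0,8] S   >
  [0,2] S/N   <
    [0,1] "idea" : NP
    [1,2] "every" : (S/N)\NP
  [2,8] N   <
    [2,3] "dog" : NP
    [3,8] N\NP   >
      [3,6] (N\NP)/NP   <
        [3,5] S   <
          [3,4] "near" : S\N
          [4,5] "sent" : S\(S\N)
        [5,6] "gave" : ((N\NP)/NP)\S
      [6,8] NP   >
        [6,7] "in" : NP/PP
        [7,8] "a" : PP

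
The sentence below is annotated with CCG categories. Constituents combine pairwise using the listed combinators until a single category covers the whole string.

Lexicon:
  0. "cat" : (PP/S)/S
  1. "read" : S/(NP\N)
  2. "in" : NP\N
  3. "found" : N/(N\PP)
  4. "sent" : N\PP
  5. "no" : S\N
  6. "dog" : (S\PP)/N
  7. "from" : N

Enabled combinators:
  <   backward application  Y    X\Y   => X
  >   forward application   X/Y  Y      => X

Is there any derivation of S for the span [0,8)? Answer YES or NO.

YES

[0,8] S   <
  [0,6] PP   >
    [0,3] PP/S   >
      [0,1] "cat" : (PP/S)/S
      [1,3] S   >
        [1,2] "read" : S/(NP\N)
        [2,3] "in" : NP\N
    [3,6] S   <
      [3,5] N   >
        [3,4] "found" : N/(N\PP)
        [4,5] "sent" : N\PP
      [5,6] "no" : S\N
  [6,8] S\PP   >
    [6,7] "dog" : (S\PP)/N
    [7,8] "from" : N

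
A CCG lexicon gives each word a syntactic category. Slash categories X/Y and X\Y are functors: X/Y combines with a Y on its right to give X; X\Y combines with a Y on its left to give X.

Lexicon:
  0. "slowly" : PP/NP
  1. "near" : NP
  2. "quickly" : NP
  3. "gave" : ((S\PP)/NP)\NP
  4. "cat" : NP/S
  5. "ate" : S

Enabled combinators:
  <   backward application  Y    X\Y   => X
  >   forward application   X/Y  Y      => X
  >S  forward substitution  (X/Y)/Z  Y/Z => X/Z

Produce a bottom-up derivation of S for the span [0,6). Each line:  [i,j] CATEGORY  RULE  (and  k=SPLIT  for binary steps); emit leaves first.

[0,1] PP/NP  lex  "slowly"
[1,2] NP  lex  "near"
[0,2] PP  >  k=1
[2,3] NP  lex  "quickly"
[3,4] ((S\PP)/NP)\NP  lex  "gave"
[2,4] (S\PP)/NP  <  k=3
[4,5] NP/S  lex  "cat"
[5,6] S  lex  "ate"
[4,6] NP  >  k=5
[2,6] S\PP  >  k=4
[0,6] S  <  k=2

[0,6] S   <
  [0,2] PP   >
    [0,1] "slowly" : PP/NP
    [1,2] "near" : NP
  [2,6] S\PP   >
    [2,4] (S\PP)/NP   <
      [2,3] "quickly" : NP
      [3,4] "gave" : ((S\PP)/NP)\NP
    [4,6] NP   >
      [4,5] "cat" : NP/S
      [5,6] "ate" : S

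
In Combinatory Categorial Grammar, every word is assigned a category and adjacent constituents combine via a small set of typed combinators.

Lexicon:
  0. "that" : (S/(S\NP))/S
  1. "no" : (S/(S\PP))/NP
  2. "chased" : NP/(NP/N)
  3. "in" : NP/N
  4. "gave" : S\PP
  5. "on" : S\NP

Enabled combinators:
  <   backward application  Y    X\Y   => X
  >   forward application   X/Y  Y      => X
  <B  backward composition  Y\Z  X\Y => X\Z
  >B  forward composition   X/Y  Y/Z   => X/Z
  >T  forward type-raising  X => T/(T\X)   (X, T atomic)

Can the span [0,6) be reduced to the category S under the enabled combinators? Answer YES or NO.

[0,6] S   >
  [0,5] S/(S\NP)   >
    [0,1] "that" : (S/(S\NP))/S
    [1,5] S   >
      [1,4] S/(S\PP)   >
        [1,2] "no" : (S/(S\PP))/NP
        [2,4] NP   >
          [2,3] "chased" : NP/(NP/N)
          [3,4] "in" : NP/N
      [4,5] "gave" : S\PP
  [5,6] "on" : S\NP

YES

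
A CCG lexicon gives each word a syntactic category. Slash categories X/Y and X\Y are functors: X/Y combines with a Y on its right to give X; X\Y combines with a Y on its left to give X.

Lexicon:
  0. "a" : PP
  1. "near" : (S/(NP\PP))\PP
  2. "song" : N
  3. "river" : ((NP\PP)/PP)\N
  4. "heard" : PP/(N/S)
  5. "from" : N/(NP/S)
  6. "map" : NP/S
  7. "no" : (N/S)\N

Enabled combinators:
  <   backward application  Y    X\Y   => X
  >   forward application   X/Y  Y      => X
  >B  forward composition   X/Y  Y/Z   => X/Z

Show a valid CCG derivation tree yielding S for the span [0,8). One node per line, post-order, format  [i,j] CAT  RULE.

[0,8] S   >
  [0,4] S/PP   >B
    [0,2] S/(NP\PP)   <
      [0,1] "a" : PP
      [1,2] "near" : (S/(NP\PP))\PP
    [2,4] (NP\PP)/PP   <
      [2,3] "song" : N
      [3,4] "river" : ((NP\PP)/PP)\N
  [4,8] PP   >
    [4,5] "heard" : PP/(N/S)
    [5,8] N/S   <
      [5,7] N   >
        [5,6] "from" : N/(NP/S)
        [6,7] "map" : NP/S
      [7,8] "no" : (N/S)\N

[0,1] PP  lex  "a"
[1,2] (S/(NP\PP))\PP  lex  "near"
[0,2] S/(NP\PP)  <  k=1
[2,3] N  lex  "song"
[3,4] ((NP\PP)/PP)\N  lex  "river"
[2,4] (NP\PP)/PP  <  k=3
[0,4] S/PP  >B  k=2
[4,5] PP/(N/S)  lex  "heard"
[5,6] N/(NP/S)  lex  "from"
[6,7] NP/S  lex  "map"
[5,7] N  >  k=6
[7,8] (N/S)\N  lex  "no"
[5,8] N/S  <  k=7
[4,8] PP  >  k=5
[0,8] S  >  k=4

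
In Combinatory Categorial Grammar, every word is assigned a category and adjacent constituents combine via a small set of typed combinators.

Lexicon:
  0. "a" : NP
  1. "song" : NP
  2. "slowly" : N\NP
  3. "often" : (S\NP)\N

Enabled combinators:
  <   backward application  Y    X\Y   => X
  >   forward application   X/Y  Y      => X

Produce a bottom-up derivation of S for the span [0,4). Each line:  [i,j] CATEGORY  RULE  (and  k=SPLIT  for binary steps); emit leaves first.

[0,1] NP  lex  "a"
[1,2] NP  lex  "song"
[2,3] N\NP  lex  "slowly"
[1,3] N  <  k=2
[3,4] (S\NP)\N  lex  "often"
[1,4] S\NP  <  k=3
[0,4] S  <  k=1

[0,4] S   <
  [0,1] "a" : NP
  [1,4] S\NP   <
    [1,3] N   <
      [1,2] "song" : NP
      [2,3] "slowly" : N\NP
    [3,4] "often" : (S\NP)\N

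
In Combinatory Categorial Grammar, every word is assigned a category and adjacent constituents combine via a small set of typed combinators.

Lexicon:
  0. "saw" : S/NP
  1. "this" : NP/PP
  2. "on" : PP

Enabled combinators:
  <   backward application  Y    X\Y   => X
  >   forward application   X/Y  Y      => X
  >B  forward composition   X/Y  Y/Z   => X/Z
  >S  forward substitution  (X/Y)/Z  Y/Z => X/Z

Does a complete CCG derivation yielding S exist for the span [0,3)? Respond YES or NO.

[0,3] S   >
  [0,1] "saw" : S/NP
  [1,3] NP   >
    [1,2] "this" : NP/PP
    [2,3] "on" : PP

YES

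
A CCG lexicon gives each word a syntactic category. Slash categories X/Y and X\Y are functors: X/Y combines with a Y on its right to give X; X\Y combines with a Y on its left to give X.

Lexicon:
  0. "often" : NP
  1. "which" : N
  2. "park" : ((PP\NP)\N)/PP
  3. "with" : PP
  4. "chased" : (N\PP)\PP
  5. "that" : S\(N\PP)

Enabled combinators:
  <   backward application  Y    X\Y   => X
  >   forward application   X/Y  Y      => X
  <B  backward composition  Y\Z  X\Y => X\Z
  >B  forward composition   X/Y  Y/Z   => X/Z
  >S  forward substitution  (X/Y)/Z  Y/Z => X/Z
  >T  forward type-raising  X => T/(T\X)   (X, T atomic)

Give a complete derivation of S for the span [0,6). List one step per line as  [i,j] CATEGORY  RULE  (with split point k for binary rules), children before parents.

[0,1] NP  lex  "often"
[1,2] N  lex  "which"
[2,3] ((PP\NP)\N)/PP  lex  "park"
[3,4] PP  lex  "with"
[2,4] (PP\NP)\N  >  k=3
[1,4] PP\NP  <  k=2
[0,4] PP  <  k=1
[4,5] (N\PP)\PP  lex  "chased"
[5,6] S\(N\PP)  lex  "that"
[4,6] S\PP  <B  k=5
[0,6] S  <  k=4

[0,6] S   <
  [0,4] PP   <
    [0,1] "often" : NP
    [1,4] PP\NP   <
      [1,2] "which" : N
      [2,4] (PP\NP)\N   >
        [2,3] "park" : ((PP\NP)\N)/PP
        [3,4] "with" : PP
  [4,6] S\PP   <B
    [4,5] "chased" : (N\PP)\PP
    [5,6] "that" : S\(N\PP)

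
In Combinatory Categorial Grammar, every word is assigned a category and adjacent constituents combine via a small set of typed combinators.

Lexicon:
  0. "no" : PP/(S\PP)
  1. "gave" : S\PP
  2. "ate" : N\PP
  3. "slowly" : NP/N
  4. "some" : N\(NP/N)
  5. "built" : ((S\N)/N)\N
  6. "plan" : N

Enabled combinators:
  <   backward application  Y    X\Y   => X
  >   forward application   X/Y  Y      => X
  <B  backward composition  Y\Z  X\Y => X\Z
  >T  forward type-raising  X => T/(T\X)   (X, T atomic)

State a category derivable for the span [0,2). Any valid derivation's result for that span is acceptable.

PP

[0,7] S   <
  [0,3] N   <
    [0,2] PP   >
      [0,1] "no" : PP/(S\PP)
      [1,2] "gave" : S\PP
    [2,3] "ate" : N\PP
  [3,7] S\N   >
    [3,6] (S\N)/N   <
      [3,5] N   <
        [3,4] "slowly" : NP/N
        [4,5] "some" : N\(NP/N)
      [5,6] "built" : ((S\N)/N)\N
    [6,7] "plan" : N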